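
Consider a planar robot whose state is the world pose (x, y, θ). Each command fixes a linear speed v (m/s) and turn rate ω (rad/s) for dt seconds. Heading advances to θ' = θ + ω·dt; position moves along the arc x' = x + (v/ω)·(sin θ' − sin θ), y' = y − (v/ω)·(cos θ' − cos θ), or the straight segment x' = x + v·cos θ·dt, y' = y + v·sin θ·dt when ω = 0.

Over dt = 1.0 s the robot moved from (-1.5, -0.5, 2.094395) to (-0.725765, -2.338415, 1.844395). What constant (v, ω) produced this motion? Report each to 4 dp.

v = -2.0000, ω = -0.2500

Δθ = 1.844395 − 2.094395 = -0.250000
ω = Δθ/dt = -0.250000/1.0 = -0.2500
R = −Δy/(cos θ' − cos θ) = 8.0000
v = R·ω = 8.0000·-0.2500 = -2.0000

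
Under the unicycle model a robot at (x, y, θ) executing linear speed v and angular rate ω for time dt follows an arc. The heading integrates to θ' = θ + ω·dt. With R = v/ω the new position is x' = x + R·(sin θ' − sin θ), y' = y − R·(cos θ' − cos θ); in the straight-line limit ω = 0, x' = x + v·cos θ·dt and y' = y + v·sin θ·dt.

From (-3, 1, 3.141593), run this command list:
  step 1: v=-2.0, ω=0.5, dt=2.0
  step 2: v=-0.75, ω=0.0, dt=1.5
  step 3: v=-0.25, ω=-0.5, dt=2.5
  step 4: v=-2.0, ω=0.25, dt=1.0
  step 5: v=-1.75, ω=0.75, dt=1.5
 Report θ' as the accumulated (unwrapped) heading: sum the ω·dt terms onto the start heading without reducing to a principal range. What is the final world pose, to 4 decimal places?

step 1: θ'=4.1416 (R=-4.0000) → pose (0.3659, 2.8388, 4.1416)
step 2: θ'=4.1416 (straight) → pose (0.9737, 3.7854, 4.1416)
step 3: θ'=2.8916 (R=0.5000) → pose (1.5182, 3.9998, 2.8916)
step 4: θ'=3.1416 (R=-8.0000) → pose (3.4974, 3.7511, 3.1416)
step 5: θ'=4.2666 (R=-2.3333) → pose (5.6027, 5.0783, 4.2666)

(5.6027, 5.0783, 4.2666)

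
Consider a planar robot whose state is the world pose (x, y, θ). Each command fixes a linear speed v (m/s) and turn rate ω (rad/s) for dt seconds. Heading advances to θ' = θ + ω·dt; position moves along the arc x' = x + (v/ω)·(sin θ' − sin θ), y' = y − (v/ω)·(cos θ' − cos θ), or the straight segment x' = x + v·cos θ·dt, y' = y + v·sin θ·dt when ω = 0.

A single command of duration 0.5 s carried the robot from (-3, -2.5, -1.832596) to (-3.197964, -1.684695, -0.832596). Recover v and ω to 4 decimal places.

v = -1.7500, ω = 2.0000

Δθ = -0.832596 − -1.832596 = 1.000000
ω = Δθ/dt = 1.000000/0.5 = 2.0000
R = −Δy/(cos θ' − cos θ) = -0.8750
v = R·ω = -0.8750·2.0000 = -1.7500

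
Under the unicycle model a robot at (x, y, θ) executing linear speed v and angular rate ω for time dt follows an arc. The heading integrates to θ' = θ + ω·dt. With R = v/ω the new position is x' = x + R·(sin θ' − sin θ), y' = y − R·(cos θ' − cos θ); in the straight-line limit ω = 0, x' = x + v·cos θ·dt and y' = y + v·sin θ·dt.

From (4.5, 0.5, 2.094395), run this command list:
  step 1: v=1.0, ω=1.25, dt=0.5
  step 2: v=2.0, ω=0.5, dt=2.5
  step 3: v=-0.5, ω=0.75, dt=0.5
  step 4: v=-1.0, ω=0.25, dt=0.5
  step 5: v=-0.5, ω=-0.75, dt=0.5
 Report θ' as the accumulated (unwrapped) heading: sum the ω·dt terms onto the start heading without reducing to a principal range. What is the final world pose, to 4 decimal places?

step 1: θ'=2.7194 (R=0.8000) → pose (4.1350, 0.8298, 2.7194)
step 2: θ'=3.9694 (R=4.0000) → pose (-0.4499, -0.1130, 3.9694)
step 3: θ'=4.3444 (R=-0.6667) → pose (-0.3188, 0.0981, 4.3444)
step 4: θ'=4.4694 (R=-4.0000) → pose (-0.1685, 0.5747, 4.4694)
step 5: θ'=4.0944 (R=0.6667) → pose (-0.0648, 0.8005, 4.0944)

(-0.0648, 0.8005, 4.0944)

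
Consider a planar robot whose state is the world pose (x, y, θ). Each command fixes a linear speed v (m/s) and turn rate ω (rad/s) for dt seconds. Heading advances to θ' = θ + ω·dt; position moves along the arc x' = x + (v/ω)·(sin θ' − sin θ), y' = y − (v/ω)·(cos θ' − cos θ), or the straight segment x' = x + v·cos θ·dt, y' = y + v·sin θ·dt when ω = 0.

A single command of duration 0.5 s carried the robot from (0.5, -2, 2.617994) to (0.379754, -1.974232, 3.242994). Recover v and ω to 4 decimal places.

Δθ = 3.242994 − 2.617994 = 0.625000
ω = Δθ/dt = 0.625000/0.5 = 1.2500
R = Δx/(sin θ' − sin θ) = 0.2000
v = R·ω = 0.2000·1.2500 = 0.2500

v = 0.2500, ω = 1.2500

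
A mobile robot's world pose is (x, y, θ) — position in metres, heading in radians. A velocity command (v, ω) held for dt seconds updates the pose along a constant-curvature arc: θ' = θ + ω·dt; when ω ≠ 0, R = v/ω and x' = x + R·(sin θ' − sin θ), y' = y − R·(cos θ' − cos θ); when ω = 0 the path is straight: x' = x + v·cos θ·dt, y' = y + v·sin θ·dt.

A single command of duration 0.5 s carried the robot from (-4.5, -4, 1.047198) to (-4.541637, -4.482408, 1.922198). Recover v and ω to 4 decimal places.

Δθ = 1.922198 − 1.047198 = 0.875000
ω = Δθ/dt = 0.875000/0.5 = 1.7500
R = −Δy/(cos θ' − cos θ) = -0.5714
v = R·ω = -0.5714·1.7500 = -1.0000

v = -1.0000, ω = 1.7500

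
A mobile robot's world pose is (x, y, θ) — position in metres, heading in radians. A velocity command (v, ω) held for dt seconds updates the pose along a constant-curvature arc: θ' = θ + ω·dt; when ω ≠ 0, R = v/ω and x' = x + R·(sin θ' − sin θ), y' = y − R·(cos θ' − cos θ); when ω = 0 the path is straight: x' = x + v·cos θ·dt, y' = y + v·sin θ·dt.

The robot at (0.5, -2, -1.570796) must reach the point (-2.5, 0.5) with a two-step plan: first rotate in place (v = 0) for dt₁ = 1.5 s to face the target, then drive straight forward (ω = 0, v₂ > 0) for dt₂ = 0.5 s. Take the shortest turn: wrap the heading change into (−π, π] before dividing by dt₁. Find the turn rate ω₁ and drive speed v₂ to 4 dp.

heading to target = atan2(0.5−-2, -2.5−0.5) = 2.4469
Δθ = wrap(2.4469 − -1.5708) = -2.2655; ω₁ = Δθ/dt₁ = -1.5104
distance = √((-2.5−0.5)² + (0.5−-2)²) = 3.9051; v₂ = distance/dt₂ = 7.8102

ω₁ = -1.5104, v₂ = 7.8102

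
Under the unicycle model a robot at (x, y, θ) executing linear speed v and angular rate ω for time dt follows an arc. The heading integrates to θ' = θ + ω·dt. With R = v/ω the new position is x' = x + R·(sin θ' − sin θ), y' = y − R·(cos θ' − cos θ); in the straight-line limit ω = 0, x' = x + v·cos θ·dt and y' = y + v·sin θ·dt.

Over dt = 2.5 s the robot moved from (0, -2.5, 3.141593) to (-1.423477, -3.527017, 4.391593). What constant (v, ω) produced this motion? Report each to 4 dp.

Δθ = 4.391593 − 3.141593 = 1.250000
ω = Δθ/dt = 1.250000/2.5 = 0.5000
R = Δx/(sin θ' − sin θ) = 1.5000
v = R·ω = 1.5000·0.5000 = 0.7500

v = 0.7500, ω = 0.5000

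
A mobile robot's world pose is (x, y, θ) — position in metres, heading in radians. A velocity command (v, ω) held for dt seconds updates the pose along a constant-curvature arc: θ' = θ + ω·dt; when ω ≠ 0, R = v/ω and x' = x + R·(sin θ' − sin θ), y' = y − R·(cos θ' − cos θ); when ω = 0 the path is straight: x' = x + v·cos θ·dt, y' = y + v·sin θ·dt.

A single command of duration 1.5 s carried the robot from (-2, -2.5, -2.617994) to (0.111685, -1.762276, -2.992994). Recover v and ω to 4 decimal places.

v = -1.5000, ω = -0.2500

Δθ = -2.992994 − -2.617994 = -0.375000
ω = Δθ/dt = -0.375000/1.5 = -0.2500
R = Δx/(sin θ' − sin θ) = 6.0000
v = R·ω = 6.0000·-0.2500 = -1.5000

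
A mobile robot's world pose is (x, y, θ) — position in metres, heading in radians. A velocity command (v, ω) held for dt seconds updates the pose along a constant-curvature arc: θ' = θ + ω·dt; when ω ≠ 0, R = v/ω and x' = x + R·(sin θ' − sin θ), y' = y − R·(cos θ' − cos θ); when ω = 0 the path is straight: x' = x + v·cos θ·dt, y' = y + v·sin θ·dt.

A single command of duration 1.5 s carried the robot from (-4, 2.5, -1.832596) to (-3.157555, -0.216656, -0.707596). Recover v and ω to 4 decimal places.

Δθ = -0.707596 − -1.832596 = 1.125000
ω = Δθ/dt = 1.125000/1.5 = 0.7500
R = −Δy/(cos θ' − cos θ) = 2.6667
v = R·ω = 2.6667·0.7500 = 2.0000

v = 2.0000, ω = 0.7500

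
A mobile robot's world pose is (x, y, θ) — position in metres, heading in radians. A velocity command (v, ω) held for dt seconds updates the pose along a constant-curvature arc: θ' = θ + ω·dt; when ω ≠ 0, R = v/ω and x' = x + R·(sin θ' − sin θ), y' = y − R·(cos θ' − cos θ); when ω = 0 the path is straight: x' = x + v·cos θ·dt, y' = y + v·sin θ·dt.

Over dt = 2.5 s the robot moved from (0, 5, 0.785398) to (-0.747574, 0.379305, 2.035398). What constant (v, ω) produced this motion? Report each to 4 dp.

Δθ = 2.035398 − 0.785398 = 1.250000
ω = Δθ/dt = 1.250000/2.5 = 0.5000
R = −Δy/(cos θ' − cos θ) = -4.0000
v = R·ω = -4.0000·0.5000 = -2.0000

v = -2.0000, ω = 0.5000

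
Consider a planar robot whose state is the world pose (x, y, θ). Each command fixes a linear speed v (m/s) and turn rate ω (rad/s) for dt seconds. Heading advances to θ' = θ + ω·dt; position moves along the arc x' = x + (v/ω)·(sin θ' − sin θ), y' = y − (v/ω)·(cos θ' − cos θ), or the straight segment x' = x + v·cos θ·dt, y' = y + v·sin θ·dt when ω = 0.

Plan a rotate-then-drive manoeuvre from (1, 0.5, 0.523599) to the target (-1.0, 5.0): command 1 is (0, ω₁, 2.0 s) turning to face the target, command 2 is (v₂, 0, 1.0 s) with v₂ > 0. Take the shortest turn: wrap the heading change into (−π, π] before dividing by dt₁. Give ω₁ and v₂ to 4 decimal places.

ω₁ = 0.7327, v₂ = 4.9244

heading to target = atan2(5−0.5, -1−1) = 1.9890
Δθ = wrap(1.9890 − 0.5236) = 1.4654; ω₁ = Δθ/dt₁ = 0.7327
distance = √((-1−1)² + (5−0.5)²) = 4.9244; v₂ = distance/dt₂ = 4.9244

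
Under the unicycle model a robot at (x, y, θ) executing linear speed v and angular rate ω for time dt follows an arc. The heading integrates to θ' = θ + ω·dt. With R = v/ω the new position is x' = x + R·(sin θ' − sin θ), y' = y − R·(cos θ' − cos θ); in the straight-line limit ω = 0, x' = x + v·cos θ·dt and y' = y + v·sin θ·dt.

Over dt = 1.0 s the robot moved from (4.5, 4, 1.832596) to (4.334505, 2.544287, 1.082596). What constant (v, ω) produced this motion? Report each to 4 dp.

v = -1.5000, ω = -0.7500

Δθ = 1.082596 − 1.832596 = -0.750000
ω = Δθ/dt = -0.750000/1.0 = -0.7500
R = −Δy/(cos θ' − cos θ) = 2.0000
v = R·ω = 2.0000·-0.7500 = -1.5000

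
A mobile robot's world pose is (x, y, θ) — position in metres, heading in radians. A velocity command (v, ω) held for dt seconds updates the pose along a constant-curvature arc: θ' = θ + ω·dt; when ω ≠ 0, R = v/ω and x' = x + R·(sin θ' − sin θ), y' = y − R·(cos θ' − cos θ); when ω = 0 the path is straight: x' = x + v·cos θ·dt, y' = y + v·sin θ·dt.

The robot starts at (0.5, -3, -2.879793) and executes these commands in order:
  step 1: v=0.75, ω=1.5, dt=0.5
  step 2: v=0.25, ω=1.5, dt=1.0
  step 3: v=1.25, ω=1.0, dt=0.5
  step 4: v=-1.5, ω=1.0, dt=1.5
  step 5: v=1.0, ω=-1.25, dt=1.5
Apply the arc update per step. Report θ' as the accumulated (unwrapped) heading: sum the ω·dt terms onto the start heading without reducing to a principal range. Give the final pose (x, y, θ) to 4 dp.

step 1: θ'=-2.1298 (R=0.5000) → pose (0.2055, -3.2178, -2.1298)
step 2: θ'=-0.6298 (R=0.1667) → pose (0.2487, -3.4409, -0.6298)
step 3: θ'=-0.1298 (R=1.2500) → pose (0.8231, -3.6702, -0.1298)
step 4: θ'=1.3702 (R=-1.5000) → pose (-0.8410, -4.8587, 1.3702)
step 5: θ'=-0.5048 (R=-0.8000) → pose (0.3299, -4.3179, -0.5048)

(0.3299, -4.3179, -0.5048)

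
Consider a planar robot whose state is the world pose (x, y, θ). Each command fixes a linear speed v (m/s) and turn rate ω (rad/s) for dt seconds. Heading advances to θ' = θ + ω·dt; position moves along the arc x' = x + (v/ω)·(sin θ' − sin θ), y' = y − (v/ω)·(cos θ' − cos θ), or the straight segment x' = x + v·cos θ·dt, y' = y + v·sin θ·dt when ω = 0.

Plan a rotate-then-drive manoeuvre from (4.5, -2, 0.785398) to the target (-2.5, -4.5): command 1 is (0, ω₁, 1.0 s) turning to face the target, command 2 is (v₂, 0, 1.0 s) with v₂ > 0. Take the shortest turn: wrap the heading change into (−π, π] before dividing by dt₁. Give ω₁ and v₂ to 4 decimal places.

ω₁ = 2.6992, v₂ = 7.4330

heading to target = atan2(-4.5−-2, -2.5−4.5) = -2.7986
Δθ = wrap(-2.7986 − 0.7854) = 2.6992; ω₁ = Δθ/dt₁ = 2.6992
distance = √((-2.5−4.5)² + (-4.5−-2)²) = 7.4330; v₂ = distance/dt₂ = 7.4330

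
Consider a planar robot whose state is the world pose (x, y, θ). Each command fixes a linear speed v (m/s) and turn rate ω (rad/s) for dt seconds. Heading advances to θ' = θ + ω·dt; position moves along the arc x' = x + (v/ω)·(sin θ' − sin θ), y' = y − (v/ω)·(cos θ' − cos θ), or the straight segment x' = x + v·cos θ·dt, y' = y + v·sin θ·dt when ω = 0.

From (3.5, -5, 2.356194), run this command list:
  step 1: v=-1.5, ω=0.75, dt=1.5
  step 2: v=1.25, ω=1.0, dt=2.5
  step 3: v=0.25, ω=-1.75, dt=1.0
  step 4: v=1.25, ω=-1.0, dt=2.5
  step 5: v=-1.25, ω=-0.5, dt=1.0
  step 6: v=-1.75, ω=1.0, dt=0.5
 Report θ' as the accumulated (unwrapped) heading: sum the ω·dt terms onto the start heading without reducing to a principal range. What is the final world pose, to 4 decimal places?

(3.1790, -9.7617, 1.7312)

step 1: θ'=3.4812 (R=-2.0000) → pose (5.5804, -5.4716, 3.4812)
step 2: θ'=5.9812 (R=1.2500) → pose (5.6250, -7.8436, 5.9812)
step 3: θ'=4.2312 (R=-0.1429) → pose (5.7092, -8.0461, 4.2312)
step 4: θ'=1.7312 (R=-1.2500) → pose (3.3672, -7.6672, 1.7312)
step 5: θ'=1.2312 (R=2.5000) → pose (3.2565, -8.8993, 1.2312)
step 6: θ'=1.7312 (R=-1.7500) → pose (3.1790, -9.7617, 1.7312)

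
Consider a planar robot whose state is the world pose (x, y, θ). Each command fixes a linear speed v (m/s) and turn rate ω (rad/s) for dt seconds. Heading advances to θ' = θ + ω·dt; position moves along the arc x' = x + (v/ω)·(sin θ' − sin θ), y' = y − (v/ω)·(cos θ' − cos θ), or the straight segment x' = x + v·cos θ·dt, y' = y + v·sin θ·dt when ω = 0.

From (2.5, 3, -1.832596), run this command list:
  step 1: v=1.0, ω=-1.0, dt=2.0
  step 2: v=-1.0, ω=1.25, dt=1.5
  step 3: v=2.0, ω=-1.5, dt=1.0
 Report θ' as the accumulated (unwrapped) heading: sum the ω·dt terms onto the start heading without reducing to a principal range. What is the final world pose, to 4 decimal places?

step 1: θ'=-3.8326 (R=-1.0000) → pose (0.8968, 2.4882, -3.8326)
step 2: θ'=-1.9576 (R=-0.8000) → pose (2.1475, 2.8029, -1.9576)
step 3: θ'=-3.4576 (R=-1.3333) → pose (0.4983, 2.0386, -3.4576)

(0.4983, 2.0386, -3.4576)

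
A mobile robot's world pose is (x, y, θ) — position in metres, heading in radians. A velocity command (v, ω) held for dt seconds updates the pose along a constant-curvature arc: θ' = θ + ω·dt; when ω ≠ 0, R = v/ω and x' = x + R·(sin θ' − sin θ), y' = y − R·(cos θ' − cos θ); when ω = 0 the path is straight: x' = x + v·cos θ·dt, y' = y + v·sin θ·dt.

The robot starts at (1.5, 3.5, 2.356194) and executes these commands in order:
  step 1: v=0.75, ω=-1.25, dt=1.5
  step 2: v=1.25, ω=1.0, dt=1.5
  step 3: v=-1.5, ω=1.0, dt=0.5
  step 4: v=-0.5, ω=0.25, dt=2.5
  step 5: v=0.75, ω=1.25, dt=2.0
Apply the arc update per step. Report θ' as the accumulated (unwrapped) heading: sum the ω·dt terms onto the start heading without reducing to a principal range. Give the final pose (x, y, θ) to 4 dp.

step 1: θ'=0.4812 (R=-0.6000) → pose (1.6466, 4.4561, 0.4812)
step 2: θ'=1.9812 (R=1.2500) → pose (2.2142, 6.0629, 1.9812)
step 3: θ'=2.4812 (R=-1.5000) → pose (2.6695, 5.4767, 2.4812)
step 4: θ'=3.1062 (R=-2.0000) → pose (3.8256, 5.0575, 3.1062)
step 5: θ'=5.6062 (R=0.6000) → pose (3.4285, 3.9902, 5.6062)

(3.4285, 3.9902, 5.6062)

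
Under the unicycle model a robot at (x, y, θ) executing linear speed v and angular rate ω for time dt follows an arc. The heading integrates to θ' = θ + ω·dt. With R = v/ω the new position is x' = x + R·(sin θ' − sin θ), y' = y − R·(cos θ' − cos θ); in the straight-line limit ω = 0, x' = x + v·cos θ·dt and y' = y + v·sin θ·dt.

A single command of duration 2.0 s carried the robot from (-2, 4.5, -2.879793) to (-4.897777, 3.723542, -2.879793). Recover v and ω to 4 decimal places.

Δθ = -2.879793 − -2.879793 = 0.000000
ω = Δθ/dt = 0.000000/2.0 = 0.0000
ω = 0 → v = (Δx·cos θ + Δy·sin θ)/dt = 1.5000

v = 1.5000, ω = 0.0000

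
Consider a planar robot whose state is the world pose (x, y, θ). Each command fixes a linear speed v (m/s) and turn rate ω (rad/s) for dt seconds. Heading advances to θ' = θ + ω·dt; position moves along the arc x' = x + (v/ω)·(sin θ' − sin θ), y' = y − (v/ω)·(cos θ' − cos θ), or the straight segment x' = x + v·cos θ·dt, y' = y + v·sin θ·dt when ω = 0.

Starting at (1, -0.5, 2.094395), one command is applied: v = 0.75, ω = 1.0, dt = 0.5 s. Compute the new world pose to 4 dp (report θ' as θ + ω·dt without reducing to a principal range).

θ' = 2.0944 + 1.0·0.5 = 2.5944
R = v/ω = 0.75/1.0 = 0.7500
x' = 1 + 0.7500·(sin 2.5944 − sin 2.0944) = 0.7407
y' = -0.5 − 0.7500·(cos 2.5944 − cos 2.0944) = -0.2345

(0.7407, -0.2345, 2.5944)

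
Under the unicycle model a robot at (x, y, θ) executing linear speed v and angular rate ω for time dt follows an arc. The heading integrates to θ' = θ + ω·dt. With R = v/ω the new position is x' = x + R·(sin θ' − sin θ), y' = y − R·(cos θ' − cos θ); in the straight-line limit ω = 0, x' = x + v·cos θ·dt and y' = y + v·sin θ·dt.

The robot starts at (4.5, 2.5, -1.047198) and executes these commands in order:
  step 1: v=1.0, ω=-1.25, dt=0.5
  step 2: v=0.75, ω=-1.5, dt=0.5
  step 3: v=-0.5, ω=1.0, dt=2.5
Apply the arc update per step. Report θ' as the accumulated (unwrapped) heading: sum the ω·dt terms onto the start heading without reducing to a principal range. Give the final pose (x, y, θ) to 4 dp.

step 1: θ'=-1.6722 (R=-0.8000) → pose (4.6031, 2.0190, -1.6722)
step 2: θ'=-2.4222 (R=-0.5000) → pose (4.4351, 1.6935, -2.4222)
step 3: θ'=0.0778 (R=-0.5000) → pose (4.0668, 2.5681, 0.0778)

(4.0668, 2.5681, 0.0778)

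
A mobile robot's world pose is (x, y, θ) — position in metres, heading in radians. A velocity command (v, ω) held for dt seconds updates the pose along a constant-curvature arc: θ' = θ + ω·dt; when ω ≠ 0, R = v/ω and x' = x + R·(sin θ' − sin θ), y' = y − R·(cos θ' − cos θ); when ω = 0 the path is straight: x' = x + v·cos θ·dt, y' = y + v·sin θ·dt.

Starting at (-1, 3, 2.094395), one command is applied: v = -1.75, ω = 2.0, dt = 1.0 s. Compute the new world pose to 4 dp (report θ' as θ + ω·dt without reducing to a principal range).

θ' = 2.0944 + 2.0·1.0 = 4.0944
R = v/ω = -1.75/2.0 = -0.8750
x' = -1 + -0.8750·(sin 4.0944 − sin 2.0944) = 0.4709
y' = 3 − -0.8750·(cos 4.0944 − cos 2.0944) = 2.9305

(0.4709, 2.9305, 4.0944)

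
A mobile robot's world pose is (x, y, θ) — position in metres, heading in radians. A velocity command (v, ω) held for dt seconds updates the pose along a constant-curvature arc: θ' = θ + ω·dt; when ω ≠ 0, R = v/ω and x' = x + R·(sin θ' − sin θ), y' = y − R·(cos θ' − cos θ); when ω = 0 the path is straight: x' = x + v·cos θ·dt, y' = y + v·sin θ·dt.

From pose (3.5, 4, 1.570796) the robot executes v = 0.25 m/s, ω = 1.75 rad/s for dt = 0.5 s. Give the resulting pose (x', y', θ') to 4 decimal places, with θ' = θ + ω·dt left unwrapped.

θ' = 1.5708 + 1.75·0.5 = 2.4458
R = v/ω = 0.25/1.75 = 0.1429
x' = 3.5 + 0.1429·(sin 2.4458 − sin 1.5708) = 3.4487
y' = 4 − 0.1429·(cos 2.4458 − cos 1.5708) = 4.1096

(3.4487, 4.1096, 2.4458)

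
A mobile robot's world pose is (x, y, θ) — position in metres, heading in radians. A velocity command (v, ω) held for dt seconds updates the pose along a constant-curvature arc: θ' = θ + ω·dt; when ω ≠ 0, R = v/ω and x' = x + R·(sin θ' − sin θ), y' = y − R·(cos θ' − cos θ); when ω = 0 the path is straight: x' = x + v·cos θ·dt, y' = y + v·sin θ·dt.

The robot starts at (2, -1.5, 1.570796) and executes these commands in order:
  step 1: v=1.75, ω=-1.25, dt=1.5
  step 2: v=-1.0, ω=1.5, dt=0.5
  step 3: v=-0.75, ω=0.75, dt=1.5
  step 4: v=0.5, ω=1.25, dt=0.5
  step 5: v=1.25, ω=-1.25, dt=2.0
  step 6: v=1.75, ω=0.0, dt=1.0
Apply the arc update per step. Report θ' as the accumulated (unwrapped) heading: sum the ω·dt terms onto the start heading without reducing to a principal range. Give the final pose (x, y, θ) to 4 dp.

step 1: θ'=-0.3042 (R=-1.4000) → pose (3.8193, -0.1643, -0.3042)
step 2: θ'=0.4458 (R=-0.6667) → pose (3.3322, -0.1988, 0.4458)
step 3: θ'=1.5708 (R=-1.0000) → pose (2.7634, -1.1011, 1.5708)
step 4: θ'=2.1958 (R=0.4000) → pose (2.6878, -0.8671, 2.1958)
step 5: θ'=-0.3042 (R=-1.0000) → pose (3.7983, 0.6721, -0.3042)
step 6: θ'=-0.3042 (straight) → pose (5.4679, 0.1479, -0.3042)

(5.4679, 0.1479, -0.3042)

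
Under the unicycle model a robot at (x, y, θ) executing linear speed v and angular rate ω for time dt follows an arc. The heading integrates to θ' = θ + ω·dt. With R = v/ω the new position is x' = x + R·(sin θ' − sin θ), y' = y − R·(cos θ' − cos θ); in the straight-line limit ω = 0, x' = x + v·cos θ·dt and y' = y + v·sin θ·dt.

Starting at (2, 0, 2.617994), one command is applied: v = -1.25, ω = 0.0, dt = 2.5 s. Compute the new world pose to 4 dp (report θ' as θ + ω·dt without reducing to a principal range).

(4.7063, -1.5625, 2.6180)

θ' = 2.6180 + 0.0·2.5 = 2.6180
ω = 0 → straight: x' = 2 + -1.25·cos(2.6180)·2.5 = 4.7063
y' = 0 + -1.25·sin(2.6180)·2.5 = -1.5625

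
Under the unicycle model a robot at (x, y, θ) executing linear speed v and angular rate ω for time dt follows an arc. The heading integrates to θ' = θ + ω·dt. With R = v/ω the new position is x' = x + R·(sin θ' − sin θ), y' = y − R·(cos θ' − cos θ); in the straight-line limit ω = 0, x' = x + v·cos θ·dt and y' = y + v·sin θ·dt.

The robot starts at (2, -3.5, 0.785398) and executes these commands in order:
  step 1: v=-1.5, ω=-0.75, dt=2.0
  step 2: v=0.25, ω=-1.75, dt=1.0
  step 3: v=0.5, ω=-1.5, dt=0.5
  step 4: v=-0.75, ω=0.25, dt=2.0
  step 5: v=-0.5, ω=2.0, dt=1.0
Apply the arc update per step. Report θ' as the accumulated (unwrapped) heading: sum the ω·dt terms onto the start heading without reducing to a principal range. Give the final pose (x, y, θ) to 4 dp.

step 1: θ'=-0.7146 (R=2.0000) → pose (-0.7248, -3.5965, -0.7146)
step 2: θ'=-2.4646 (R=-0.1429) → pose (-0.7290, -3.8158, -2.4646)
step 3: θ'=-3.2146 (R=-0.3333) → pose (-0.9621, -3.8884, -3.2146)
step 4: θ'=-2.7146 (R=-3.0000) → pose (0.4991, -3.6270, -2.7146)
step 5: θ'=-0.7146 (R=-0.2500) → pose (0.5594, -3.2106, -0.7146)

(0.5594, -3.2106, -0.7146)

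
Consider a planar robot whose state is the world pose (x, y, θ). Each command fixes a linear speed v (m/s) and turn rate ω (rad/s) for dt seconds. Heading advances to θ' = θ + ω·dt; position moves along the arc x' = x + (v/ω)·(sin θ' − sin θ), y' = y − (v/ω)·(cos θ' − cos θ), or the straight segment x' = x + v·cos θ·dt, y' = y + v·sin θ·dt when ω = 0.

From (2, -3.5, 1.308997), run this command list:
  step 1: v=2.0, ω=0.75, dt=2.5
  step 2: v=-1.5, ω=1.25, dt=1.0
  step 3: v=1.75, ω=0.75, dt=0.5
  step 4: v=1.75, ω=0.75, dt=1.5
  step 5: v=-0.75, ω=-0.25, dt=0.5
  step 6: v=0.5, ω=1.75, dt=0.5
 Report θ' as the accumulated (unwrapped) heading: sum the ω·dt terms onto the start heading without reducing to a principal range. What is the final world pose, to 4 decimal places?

step 1: θ'=3.1840 (R=2.6667) → pose (-0.6888, -0.1455, 3.1840)
step 2: θ'=4.4340 (R=-1.2000) → pose (0.4141, 0.7236, 4.4340)
step 3: θ'=4.8090 (R=2.3333) → pose (0.3351, -0.1427, 4.8090)
step 4: θ'=5.9340 (R=2.3333) → pose (1.8593, -2.1101, 5.9340)
step 5: θ'=5.8090 (R=3.0000) → pose (1.5158, -1.9602, 5.8090)
step 6: θ'=6.6840 (R=0.2857) → pose (1.7578, -1.9691, 6.6840)

(1.7578, -1.9691, 6.6840)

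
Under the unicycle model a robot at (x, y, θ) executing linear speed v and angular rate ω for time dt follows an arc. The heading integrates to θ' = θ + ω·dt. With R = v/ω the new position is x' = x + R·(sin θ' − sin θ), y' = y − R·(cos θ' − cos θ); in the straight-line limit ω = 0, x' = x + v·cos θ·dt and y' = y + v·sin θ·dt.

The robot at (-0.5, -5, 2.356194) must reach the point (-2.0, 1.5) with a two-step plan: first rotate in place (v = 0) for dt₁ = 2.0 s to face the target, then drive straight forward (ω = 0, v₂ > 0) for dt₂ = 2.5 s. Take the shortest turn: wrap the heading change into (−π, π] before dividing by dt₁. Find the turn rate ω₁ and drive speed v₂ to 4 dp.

heading to target = atan2(1.5−-5, -2−-0.5) = 1.7976
Δθ = wrap(1.7976 − 2.3562) = -0.5586; ω₁ = Δθ/dt₁ = -0.2793
distance = √((-2−-0.5)² + (1.5−-5)²) = 6.6708; v₂ = distance/dt₂ = 2.6683

ω₁ = -0.2793, v₂ = 2.6683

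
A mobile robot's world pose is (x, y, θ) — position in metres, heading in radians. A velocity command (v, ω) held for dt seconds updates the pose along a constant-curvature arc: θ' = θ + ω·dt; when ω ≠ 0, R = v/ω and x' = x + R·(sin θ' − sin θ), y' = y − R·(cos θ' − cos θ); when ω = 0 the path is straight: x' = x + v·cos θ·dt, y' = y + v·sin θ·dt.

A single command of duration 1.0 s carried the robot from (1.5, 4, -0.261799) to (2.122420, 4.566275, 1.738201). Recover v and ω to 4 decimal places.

v = 1.0000, ω = 2.0000

Δθ = 1.738201 − -0.261799 = 2.000000
ω = Δθ/dt = 2.000000/1.0 = 2.0000
R = Δx/(sin θ' − sin θ) = 0.5000
v = R·ω = 0.5000·2.0000 = 1.0000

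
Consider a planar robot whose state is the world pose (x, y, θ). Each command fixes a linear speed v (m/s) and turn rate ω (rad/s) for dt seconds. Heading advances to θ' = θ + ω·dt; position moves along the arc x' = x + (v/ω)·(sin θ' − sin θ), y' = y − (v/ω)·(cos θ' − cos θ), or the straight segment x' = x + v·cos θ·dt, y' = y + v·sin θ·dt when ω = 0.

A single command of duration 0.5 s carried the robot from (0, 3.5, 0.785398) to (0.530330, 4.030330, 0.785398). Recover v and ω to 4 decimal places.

v = 1.5000, ω = 0.0000

Δθ = 0.785398 − 0.785398 = 0.000000
ω = Δθ/dt = 0.000000/0.5 = 0.0000
ω = 0 → v = (Δx·cos θ + Δy·sin θ)/dt = 1.5000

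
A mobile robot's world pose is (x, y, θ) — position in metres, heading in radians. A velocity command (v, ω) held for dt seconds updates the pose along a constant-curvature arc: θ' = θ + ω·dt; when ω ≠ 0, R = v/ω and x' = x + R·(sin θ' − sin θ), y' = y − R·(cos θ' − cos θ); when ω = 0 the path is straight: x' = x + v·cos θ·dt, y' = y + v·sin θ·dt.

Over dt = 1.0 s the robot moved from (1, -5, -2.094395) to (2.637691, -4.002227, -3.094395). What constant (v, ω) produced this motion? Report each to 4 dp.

v = -2.0000, ω = -1.0000

Δθ = -3.094395 − -2.094395 = -1.000000
ω = Δθ/dt = -1.000000/1.0 = -1.0000
R = Δx/(sin θ' − sin θ) = 2.0000
v = R·ω = 2.0000·-1.0000 = -2.0000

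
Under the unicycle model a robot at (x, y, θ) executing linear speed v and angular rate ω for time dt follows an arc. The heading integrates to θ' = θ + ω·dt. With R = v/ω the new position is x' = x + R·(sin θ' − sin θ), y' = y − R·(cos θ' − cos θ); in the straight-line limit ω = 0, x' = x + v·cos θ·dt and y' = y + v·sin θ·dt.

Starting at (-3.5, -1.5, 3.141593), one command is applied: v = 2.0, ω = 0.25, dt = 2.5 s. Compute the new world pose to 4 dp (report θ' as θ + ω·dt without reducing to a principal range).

(-8.1808, -3.0123, 3.7666)

θ' = 3.1416 + 0.25·2.5 = 3.7666
R = v/ω = 2.0/0.25 = 8.0000
x' = -3.5 + 8.0000·(sin 3.7666 − sin 3.1416) = -8.1808
y' = -1.5 − 8.0000·(cos 3.7666 − cos 3.1416) = -3.0123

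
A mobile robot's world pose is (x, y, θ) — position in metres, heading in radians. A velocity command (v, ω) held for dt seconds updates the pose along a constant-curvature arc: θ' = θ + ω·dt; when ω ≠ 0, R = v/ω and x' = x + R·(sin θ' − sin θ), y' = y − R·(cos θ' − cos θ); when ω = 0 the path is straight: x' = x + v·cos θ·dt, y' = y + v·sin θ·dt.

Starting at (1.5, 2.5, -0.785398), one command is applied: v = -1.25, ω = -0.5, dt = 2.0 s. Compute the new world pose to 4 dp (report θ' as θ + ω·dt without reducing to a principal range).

(0.8251, 4.8002, -1.7854)

θ' = -0.7854 + -0.5·2.0 = -1.7854
R = v/ω = -1.25/-0.5 = 2.5000
x' = 1.5 + 2.5000·(sin -1.7854 − sin -0.7854) = 0.8251
y' = 2.5 − 2.5000·(cos -1.7854 − cos -0.7854) = 4.8002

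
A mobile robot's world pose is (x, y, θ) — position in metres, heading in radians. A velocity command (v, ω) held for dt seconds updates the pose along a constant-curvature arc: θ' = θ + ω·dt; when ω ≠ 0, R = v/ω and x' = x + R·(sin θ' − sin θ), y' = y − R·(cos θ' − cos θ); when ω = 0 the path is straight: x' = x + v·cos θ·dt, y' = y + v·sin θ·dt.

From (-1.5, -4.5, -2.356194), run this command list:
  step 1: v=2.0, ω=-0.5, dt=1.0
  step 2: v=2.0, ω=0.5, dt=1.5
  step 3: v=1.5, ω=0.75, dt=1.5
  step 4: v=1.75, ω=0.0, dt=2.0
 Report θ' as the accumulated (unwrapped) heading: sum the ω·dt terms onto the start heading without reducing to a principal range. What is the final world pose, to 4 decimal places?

(-3.5125, -12.3487, -0.9812)

step 1: θ'=-2.8562 (R=-4.0000) → pose (-3.2023, -5.5098, -2.8562)
step 2: θ'=-2.1062 (R=4.0000) → pose (-5.5164, -7.3072, -2.1062)
step 3: θ'=-0.9812 (R=2.0000) → pose (-5.4586, -9.4397, -0.9812)
step 4: θ'=-0.9812 (straight) → pose (-3.5125, -12.3487, -0.9812)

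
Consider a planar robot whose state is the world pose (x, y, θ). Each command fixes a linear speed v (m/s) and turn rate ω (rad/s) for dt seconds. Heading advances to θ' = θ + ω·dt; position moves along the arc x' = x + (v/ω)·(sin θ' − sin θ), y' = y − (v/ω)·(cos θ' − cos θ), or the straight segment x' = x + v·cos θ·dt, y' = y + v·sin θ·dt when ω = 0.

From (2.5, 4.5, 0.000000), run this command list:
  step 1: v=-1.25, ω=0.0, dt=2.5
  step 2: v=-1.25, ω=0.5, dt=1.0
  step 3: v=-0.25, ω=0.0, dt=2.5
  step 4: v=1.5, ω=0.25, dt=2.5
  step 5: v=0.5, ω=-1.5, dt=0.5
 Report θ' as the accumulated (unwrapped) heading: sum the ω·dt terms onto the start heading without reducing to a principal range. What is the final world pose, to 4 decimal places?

step 1: θ'=0.0000 (straight) → pose (-0.6250, 4.5000, 0.0000)
step 2: θ'=0.5000 (R=-2.5000) → pose (-1.8236, 4.1940, 0.5000)
step 3: θ'=0.5000 (straight) → pose (-2.3721, 3.8943, 0.5000)
step 4: θ'=1.1250 (R=6.0000) → pose (0.1650, 6.5728, 1.1250)
step 5: θ'=0.3750 (R=-0.3333) → pose (0.3437, 6.7392, 0.3750)

(0.3437, 6.7392, 0.3750)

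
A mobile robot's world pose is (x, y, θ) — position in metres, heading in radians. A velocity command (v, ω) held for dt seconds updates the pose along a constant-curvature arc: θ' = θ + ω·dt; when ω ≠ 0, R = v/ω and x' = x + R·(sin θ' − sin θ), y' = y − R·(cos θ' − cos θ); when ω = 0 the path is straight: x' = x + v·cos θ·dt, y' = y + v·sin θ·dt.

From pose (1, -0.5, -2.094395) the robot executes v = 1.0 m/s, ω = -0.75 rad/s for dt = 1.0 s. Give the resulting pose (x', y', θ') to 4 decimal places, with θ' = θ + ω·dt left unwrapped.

θ' = -2.0944 + -0.75·1.0 = -2.8444
R = v/ω = 1.0/-0.75 = -1.3333
x' = 1 + -1.3333·(sin -2.8444 − sin -2.0944) = 0.2358
y' = -0.5 − -1.3333·(cos -2.8444 − cos -2.0944) = -1.1082

(0.2358, -1.1082, -2.8444)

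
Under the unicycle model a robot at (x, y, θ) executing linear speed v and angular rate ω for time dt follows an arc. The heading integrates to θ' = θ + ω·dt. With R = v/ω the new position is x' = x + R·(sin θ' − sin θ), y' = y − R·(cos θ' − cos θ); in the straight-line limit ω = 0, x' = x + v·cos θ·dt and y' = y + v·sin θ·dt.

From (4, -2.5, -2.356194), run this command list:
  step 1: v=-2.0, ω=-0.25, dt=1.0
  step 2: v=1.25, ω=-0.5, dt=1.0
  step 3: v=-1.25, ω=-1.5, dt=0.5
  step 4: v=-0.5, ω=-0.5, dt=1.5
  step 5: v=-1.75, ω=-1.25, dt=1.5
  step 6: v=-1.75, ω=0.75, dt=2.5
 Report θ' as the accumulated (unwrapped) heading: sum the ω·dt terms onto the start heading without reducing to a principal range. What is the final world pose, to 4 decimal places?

(0.8563, -6.5334, -4.6062)

step 1: θ'=-2.6062 (R=8.0000) → pose (5.5754, -1.2763, -2.6062)
step 2: θ'=-3.1062 (R=-2.5000) → pose (4.3884, -1.6246, -3.1062)
step 3: θ'=-3.8562 (R=0.8333) → pose (4.9640, -1.8279, -3.8562)
step 4: θ'=-4.6062 (R=1.0000) → pose (5.3030, -2.4773, -4.6062)
step 5: θ'=-6.4812 (R=1.4000) → pose (3.6355, -3.9983, -6.4812)
step 6: θ'=-4.6062 (R=-2.3333) → pose (0.8563, -6.5334, -4.6062)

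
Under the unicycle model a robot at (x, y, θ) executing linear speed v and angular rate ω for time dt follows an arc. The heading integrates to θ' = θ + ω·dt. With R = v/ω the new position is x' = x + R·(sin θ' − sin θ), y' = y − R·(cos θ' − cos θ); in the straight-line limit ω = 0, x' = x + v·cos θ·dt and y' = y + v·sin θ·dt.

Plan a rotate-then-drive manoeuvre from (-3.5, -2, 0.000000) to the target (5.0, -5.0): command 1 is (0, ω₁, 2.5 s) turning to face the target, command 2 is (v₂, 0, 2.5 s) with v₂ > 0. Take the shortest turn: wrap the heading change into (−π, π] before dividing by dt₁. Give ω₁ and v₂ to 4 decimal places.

ω₁ = -0.1357, v₂ = 3.6056

heading to target = atan2(-5−-2, 5−-3.5) = -0.3393
Δθ = wrap(-0.3393 − 0.0000) = -0.3393; ω₁ = Δθ/dt₁ = -0.1357
distance = √((5−-3.5)² + (-5−-2)²) = 9.0139; v₂ = distance/dt₂ = 3.6056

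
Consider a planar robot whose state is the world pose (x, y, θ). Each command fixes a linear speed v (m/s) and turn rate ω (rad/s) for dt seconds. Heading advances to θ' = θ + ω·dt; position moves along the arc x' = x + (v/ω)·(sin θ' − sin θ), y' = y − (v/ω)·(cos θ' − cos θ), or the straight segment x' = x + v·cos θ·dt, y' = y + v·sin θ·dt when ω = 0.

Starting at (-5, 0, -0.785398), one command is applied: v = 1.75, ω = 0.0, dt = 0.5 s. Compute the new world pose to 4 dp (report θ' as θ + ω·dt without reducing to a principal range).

θ' = -0.7854 + 0.0·0.5 = -0.7854
ω = 0 → straight: x' = -5 + 1.75·cos(-0.7854)·0.5 = -4.3813
y' = 0 + 1.75·sin(-0.7854)·0.5 = -0.6187

(-4.3813, -0.6187, -0.7854)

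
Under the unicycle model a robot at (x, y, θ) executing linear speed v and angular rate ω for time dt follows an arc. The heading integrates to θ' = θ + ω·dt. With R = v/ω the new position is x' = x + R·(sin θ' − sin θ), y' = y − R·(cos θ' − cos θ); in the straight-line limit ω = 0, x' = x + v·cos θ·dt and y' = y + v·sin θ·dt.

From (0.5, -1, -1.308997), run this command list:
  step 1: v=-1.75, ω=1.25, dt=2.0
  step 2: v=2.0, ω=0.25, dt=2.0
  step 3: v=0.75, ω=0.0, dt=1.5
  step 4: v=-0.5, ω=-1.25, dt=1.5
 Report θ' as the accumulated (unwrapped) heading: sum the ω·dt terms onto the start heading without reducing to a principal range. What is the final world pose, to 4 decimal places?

step 1: θ'=1.1910 (R=-1.4000) → pose (-2.1525, -0.8433, 1.1910)
step 2: θ'=1.6910 (R=8.0000) → pose (-1.6402, 3.0818, 1.6910)
step 3: θ'=1.6910 (straight) → pose (-1.7751, 4.1987, 1.6910)
step 4: θ'=-0.1840 (R=0.4000) → pose (-2.2454, 3.7575, -0.1840)

(-2.2454, 3.7575, -0.1840)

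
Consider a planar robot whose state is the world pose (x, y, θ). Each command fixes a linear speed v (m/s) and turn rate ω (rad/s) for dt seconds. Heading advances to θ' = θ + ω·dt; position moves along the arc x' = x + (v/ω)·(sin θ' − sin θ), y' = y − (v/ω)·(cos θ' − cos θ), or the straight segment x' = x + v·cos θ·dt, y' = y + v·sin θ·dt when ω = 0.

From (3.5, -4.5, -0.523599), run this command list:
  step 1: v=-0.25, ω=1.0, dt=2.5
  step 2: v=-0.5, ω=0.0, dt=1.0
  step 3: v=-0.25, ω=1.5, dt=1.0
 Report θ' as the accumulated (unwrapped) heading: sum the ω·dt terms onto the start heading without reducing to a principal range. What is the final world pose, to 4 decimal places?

(3.5505, -5.3662, 3.4764)

step 1: θ'=1.9764 (R=-0.2500) → pose (3.1453, -4.8151, 1.9764)
step 2: θ'=1.9764 (straight) → pose (3.3426, -5.2746, 1.9764)
step 3: θ'=3.4764 (R=-0.1667) → pose (3.5505, -5.3662, 3.4764)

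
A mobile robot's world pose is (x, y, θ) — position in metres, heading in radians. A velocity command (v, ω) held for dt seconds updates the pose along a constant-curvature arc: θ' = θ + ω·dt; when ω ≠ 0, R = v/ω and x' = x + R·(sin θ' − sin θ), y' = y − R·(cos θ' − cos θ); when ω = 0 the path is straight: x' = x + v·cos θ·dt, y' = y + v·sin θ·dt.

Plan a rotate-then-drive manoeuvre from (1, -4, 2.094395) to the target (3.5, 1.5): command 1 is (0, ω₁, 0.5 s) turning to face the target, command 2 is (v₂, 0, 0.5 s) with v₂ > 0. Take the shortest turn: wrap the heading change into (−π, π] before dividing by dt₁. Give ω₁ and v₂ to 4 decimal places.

ω₁ = -1.9005, v₂ = 12.0830

heading to target = atan2(1.5−-4, 3.5−1) = 1.1442
Δθ = wrap(1.1442 − 2.0944) = -0.9502; ω₁ = Δθ/dt₁ = -1.9005
distance = √((3.5−1)² + (1.5−-4)²) = 6.0415; v₂ = distance/dt₂ = 12.0830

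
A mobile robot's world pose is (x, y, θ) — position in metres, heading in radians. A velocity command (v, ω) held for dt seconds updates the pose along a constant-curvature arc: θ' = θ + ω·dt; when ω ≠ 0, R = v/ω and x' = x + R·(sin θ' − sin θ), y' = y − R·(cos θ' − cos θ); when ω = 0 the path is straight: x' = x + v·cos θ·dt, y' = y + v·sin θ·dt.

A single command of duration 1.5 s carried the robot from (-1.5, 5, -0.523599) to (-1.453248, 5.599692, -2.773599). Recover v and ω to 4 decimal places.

v = -0.5000, ω = -1.5000

Δθ = -2.773599 − -0.523599 = -2.250000
ω = Δθ/dt = -2.250000/1.5 = -1.5000
R = −Δy/(cos θ' − cos θ) = 0.3333
v = R·ω = 0.3333·-1.5000 = -0.5000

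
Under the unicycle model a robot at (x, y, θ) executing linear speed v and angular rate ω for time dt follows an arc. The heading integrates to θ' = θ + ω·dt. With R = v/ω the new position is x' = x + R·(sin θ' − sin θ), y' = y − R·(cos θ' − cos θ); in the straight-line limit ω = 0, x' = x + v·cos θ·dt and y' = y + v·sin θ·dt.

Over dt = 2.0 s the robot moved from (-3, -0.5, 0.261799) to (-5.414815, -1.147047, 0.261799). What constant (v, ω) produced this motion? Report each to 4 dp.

v = -1.2500, ω = 0.0000

Δθ = 0.261799 − 0.261799 = 0.000000
ω = Δθ/dt = 0.000000/2.0 = 0.0000
ω = 0 → v = (Δx·cos θ + Δy·sin θ)/dt = -1.2500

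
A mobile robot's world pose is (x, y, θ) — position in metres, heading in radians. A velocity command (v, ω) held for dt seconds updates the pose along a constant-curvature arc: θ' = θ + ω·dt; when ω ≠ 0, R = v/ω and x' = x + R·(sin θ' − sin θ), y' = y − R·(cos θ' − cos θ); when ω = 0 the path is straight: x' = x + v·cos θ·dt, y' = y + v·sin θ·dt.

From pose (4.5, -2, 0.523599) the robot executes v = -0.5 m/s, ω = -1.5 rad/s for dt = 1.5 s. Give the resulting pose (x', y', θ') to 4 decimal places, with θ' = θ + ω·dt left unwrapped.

θ' = 0.5236 + -1.5·1.5 = -1.7264
R = v/ω = -0.5/-1.5 = 0.3333
x' = 4.5 + 0.3333·(sin -1.7264 − sin 0.5236) = 4.0040
y' = -2 − 0.3333·(cos -1.7264 − cos 0.5236) = -1.6597

(4.0040, -1.6597, -1.7264)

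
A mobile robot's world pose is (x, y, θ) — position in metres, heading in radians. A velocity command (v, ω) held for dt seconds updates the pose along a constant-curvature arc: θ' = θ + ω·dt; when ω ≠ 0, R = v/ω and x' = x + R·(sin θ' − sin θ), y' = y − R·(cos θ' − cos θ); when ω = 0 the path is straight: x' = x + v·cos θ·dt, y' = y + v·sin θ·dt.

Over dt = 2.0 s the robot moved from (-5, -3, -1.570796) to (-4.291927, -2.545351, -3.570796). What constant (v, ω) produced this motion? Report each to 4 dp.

v = -0.5000, ω = -1.0000

Δθ = -3.570796 − -1.570796 = -2.000000
ω = Δθ/dt = -2.000000/2.0 = -1.0000
R = Δx/(sin θ' − sin θ) = 0.5000
v = R·ω = 0.5000·-1.0000 = -0.5000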